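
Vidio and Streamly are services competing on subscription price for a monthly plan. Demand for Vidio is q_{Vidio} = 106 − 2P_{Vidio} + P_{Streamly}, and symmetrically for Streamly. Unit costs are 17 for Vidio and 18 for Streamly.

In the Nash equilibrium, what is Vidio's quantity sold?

Vidio's profit: π = (P_{Vidio} − 17)(106 − 2P_{Vidio} + P_{Streamly}).
∂π/∂P_{Vidio} = 140 − 4P_{Vidio} + P_{Streamly} = 0 ⇒ P_{Vidio} = 35 + 0.25P_{Streamly}.
Similarly P_{Streamly} = 35.5 + 0.25P_{Vidio}.
Solving the two reaction functions simultaneously: (1 − (0.25)(0.25))P_{Vidio} = 35 + 0.25·35.5, so 0.9375P_{Vidio} = 43.875 and P_{Vidio} = 46.8.
Then P_{Streamly} = 35.5 + 0.25·46.8 = 47.2.
q_{Vidio} = 106 − 2·46.8 + 47.2 = 59.6.

59.6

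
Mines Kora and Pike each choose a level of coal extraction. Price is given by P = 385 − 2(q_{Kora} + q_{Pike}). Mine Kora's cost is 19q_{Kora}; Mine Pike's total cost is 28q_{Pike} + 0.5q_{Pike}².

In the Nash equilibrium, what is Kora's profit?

Mine Kora's profit: π = q_{Kora}(385 − 2(q_{Kora} + q_{Pike})) − 19q_{Kora}.
∂π/∂q_{Kora} = 366 − 4q_{Kora} − 2q_{Pike} = 0, so q_{Kora} = 91.5 − 0.5q_{Pike}.
For Pike: ∂π/∂q_{Pike} = 357 − 5q_{Pike} − 2q_{Kora} = 0 ⇒ q_{Pike} = 71.4 − 0.4q_{Kora}.
Plugging q_{Pike} into Kora's best response: q_{Kora} = 91.5 − 0.5(71.4 − 0.4q_{Kora}) ⇒ 0.8q_{Kora} = 55.8, so q_{Kora} = 69.75.
Then q_{Pike} = 71.4 − 0.4·69.75 = 43.5.
Price P = 385 − 2·113.25 = 158.5.
Kora's profit: (158.5 − 19)·69.75 = 9730.125.

9730.125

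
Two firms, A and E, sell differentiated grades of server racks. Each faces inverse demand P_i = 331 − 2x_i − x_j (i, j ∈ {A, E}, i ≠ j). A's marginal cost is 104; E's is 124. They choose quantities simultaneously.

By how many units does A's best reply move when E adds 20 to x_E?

-5

Firm A's profit: π = x_A(331 − 2x_A − x_E) − 104x_A.
∂π/∂x_A = 227 − 4x_A − x_E = 0 ⇒ x_A = 56.75 − 0.25x_E.
The reaction-function slope is −0.25, so a 20-unit rise in x_E moves x_A by −0.25 × 20 = −5. A's best response falls — the actions are strategic substitutes.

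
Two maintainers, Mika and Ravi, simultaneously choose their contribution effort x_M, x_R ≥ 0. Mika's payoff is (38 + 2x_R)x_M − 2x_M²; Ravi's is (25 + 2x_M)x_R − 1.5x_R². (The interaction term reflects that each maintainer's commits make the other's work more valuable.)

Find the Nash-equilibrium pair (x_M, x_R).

Expanding Mika's payoff: 38x_M + 2x_Rx_M − 2x_M².
∂π/∂x_M = 38 + 2x_R − 4x_M = 0, so x_M = 9.5 + 0.5x_R.
Likewise for Ravi: x_R = 25/3 + (2/3)x_M.
Substituting the second reaction function into the first: x_M = 9.5 + 0.5(25/3 + (2/3)x_M), which gives (2/3)x_M = 41/3 ⇒ x_M = 20.5.
Then x_R = 25/3 + (2/3)·20.5 = 22.

20.5, 22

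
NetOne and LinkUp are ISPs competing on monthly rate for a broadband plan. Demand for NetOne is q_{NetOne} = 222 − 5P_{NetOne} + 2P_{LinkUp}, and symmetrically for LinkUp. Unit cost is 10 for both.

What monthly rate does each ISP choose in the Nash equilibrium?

34

NetOne's profit: π = (P_{NetOne} − 10)(222 − 5P_{NetOne} + 2P_{LinkUp}).
∂π/∂P_{NetOne} = 272 − 10P_{NetOne} + 2P_{LinkUp} = 0 ⇒ P_{NetOne} = 27.2 + 0.2P_{LinkUp}.
The game is symmetric, so in equilibrium P_{LinkUp} = P_{NetOne}: the reaction function gives 0.8P_{NetOne} = 27.2, hence P_{NetOne} = 34.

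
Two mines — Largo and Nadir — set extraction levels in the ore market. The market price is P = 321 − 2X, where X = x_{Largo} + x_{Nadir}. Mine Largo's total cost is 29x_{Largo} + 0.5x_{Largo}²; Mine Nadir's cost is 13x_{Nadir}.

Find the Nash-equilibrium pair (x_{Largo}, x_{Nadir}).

Mine Largo's profit: π = x_{Largo}(321 − 2(x_{Largo} + x_{Nadir})) − 29x_{Largo} − 0.5x_{Largo}².
∂π/∂x_{Largo} = 292 − 5x_{Largo} − 2x_{Nadir} = 0, so x_{Largo} = 58.4 − 0.4x_{Nadir}.
For Nadir: ∂π/∂x_{Nadir} = 308 − 4x_{Nadir} − 2x_{Largo} = 0 ⇒ x_{Nadir} = 77 − 0.5x_{Largo}.
Substituting the second reaction function into the first: x_{Largo} = 58.4 − 0.4(77 − 0.5x_{Largo}), which gives 0.8x_{Largo} = 27.6 ⇒ x_{Largo} = 34.5.
Then x_{Nadir} = 77 − 0.5·34.5 = 59.75.

34.5, 59.75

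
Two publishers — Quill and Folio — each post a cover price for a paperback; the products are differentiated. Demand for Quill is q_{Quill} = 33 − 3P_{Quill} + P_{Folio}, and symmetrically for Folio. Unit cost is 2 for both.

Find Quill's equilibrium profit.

Quill's profit: π = (P_{Quill} − 2)(33 − 3P_{Quill} + P_{Folio}).
∂π/∂P_{Quill} = 39 − 6P_{Quill} + P_{Folio} = 0 ⇒ P_{Quill} = 6.5 + (1/6)P_{Folio}.
Setting P_{Quill} = P_{Folio} in the reaction function: P_{Quill} = 6.5 + (1/6)P_{Quill}, so P_{Quill} = 6.5 / (5/6) = 7.8.
q_{Quill} = 33 − 3·7.8 + 7.8 = 17.4.
Profit = (7.8 − 2)·17.4 = 100.92.

100.92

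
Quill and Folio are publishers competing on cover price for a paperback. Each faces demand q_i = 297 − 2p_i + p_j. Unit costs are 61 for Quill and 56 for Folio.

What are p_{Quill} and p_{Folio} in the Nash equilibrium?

Quill's profit: π = (p_{Quill} − 61)(297 − 2p_{Quill} + p_{Folio}).
∂π/∂p_{Quill} = 419 − 4p_{Quill} + p_{Folio} = 0 ⇒ p_{Quill} = 104.75 + 0.25p_{Folio}.
Similarly p_{Folio} = 102.25 + 0.25p_{Quill}.
Solving the two reaction functions simultaneously: (1 − (0.25)(0.25))p_{Quill} = 104.75 + 0.25·102.25, so 0.9375p_{Quill} = 130.3125 and p_{Quill} = 139.
Then p_{Folio} = 102.25 + 0.25·139 = 137.

139, 137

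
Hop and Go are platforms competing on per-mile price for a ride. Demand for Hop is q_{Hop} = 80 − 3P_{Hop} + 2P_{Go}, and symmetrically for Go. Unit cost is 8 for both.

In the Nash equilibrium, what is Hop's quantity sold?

Hop's profit: π = (P_{Hop} − 8)(80 − 3P_{Hop} + 2P_{Go}).
∂π/∂P_{Hop} = 104 − 6P_{Hop} + 2P_{Go} = 0 ⇒ P_{Hop} = 52/3 + (1/3)P_{Go}.
By symmetry P_{Go} = P_{Hop}; substituting into the reaction function, (2/3)P_{Hop} = 52/3 and P_{Hop} = 26.
q_{Hop} = 80 − 3·26 + 2·26 = 54.

54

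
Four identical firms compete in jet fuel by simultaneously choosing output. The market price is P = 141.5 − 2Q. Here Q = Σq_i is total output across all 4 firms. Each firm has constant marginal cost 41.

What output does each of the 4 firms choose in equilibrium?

10.05

A representative firm's profit is π_i = q_i(141.5 − 2Q) − 41q_i, with Q = q_i + Σ_{j≠i} q_j.
First-order condition: 100.5 − 4q_i − 2Σ_{j≠i} q_j = 0.
With identical firms, set every q_j = q: then 100.5 − 4q − 6q = 0, i.e. q = 100.5/10 = 10.05.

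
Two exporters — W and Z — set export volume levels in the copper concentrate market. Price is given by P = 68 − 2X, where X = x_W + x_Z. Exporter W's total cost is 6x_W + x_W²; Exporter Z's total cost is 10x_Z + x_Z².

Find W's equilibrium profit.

Exporter W's profit: π = x_W(68 − 2(x_W + x_Z)) − 6x_W − x_W².
∂π/∂x_W = 62 − 6x_W − 2x_Z = 0, so x_W = 31/3 − (1/3)x_Z.
By the same steps for Z: x_Z = 29/3 − (1/3)x_W.
Solving the two reaction functions simultaneously: (1 − (−1/3)(−1/3))x_W = 31/3 − (1/3)·(29/3), so (8/9)x_W = 64/9 and x_W = 8.
Then x_Z = 29/3 − (1/3)·8 = 7.
Price P = 68 − 2·15 = 38.
W's profit: (38 − 6)·8 − (8)² = 192.

192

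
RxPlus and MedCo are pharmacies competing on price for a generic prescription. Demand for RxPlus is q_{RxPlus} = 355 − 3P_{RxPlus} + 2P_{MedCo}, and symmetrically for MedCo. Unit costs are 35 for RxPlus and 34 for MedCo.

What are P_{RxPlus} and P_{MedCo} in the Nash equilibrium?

114.8125, 114.4375

RxPlus's profit: π = (P_{RxPlus} − 35)(355 − 3P_{RxPlus} + 2P_{MedCo}).
∂π/∂P_{RxPlus} = 460 − 6P_{RxPlus} + 2P_{MedCo} = 0 ⇒ P_{RxPlus} = 230/3 + (1/3)P_{MedCo}.
Similarly P_{MedCo} = 457/6 + (1/3)P_{RxPlus}.
Solving the two reaction functions simultaneously: (1 − (1/3)(1/3))P_{RxPlus} = 230/3 + (1/3)·(457/6), so (8/9)P_{RxPlus} = 1837/18 and P_{RxPlus} = 114.8125.
Then P_{MedCo} = 457/6 + (1/3)·114.8125 = 114.4375.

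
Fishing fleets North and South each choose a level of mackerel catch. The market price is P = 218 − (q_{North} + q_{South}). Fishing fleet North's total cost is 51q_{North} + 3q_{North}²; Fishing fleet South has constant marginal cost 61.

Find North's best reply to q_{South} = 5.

Fishing fleet North's profit: π = q_{North}(218 − (q_{North} + q_{South})) − 51q_{North} − 3q_{North}².
∂π/∂q_{North} = 167 − 8q_{North} − q_{South} = 0, so q_{North} = 20.875 − 0.125q_{South}.
At q_{South} = 5: q_{North} = 20.875 − 0.125·5 = 20.25.

20.25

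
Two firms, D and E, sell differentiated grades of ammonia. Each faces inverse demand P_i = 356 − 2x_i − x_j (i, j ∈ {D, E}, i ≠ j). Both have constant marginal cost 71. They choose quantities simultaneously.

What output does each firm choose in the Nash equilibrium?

Firm D's profit: π = x_D(356 − 2x_D − x_E) − 71x_D.
∂π/∂x_D = 285 − 4x_D − x_E = 0 ⇒ x_D = 71.25 − 0.25x_E.
By symmetry x_E = x_D; substituting into the reaction function, 1.25x_D = 71.25 and x_D = 57.

57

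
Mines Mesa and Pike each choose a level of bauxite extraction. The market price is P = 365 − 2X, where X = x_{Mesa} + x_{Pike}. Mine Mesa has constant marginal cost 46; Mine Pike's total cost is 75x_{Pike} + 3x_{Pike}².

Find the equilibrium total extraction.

87

Mine Mesa's profit: π = x_{Mesa}(365 − 2(x_{Mesa} + x_{Pike})) − 46x_{Mesa}.
∂π/∂x_{Mesa} = 319 − 4x_{Mesa} − 2x_{Pike} = 0, so x_{Mesa} = 79.75 − 0.5x_{Pike}.
For Pike: ∂π/∂x_{Pike} = 290 − 10x_{Pike} − 2x_{Mesa} = 0 ⇒ x_{Pike} = 29 − 0.2x_{Mesa}.
Substituting the second reaction function into the first: x_{Mesa} = 79.75 − 0.5(29 − 0.2x_{Mesa}), which gives 0.9x_{Mesa} = 65.25 ⇒ x_{Mesa} = 72.5.
Then x_{Pike} = 29 − 0.2·72.5 = 14.5.
Total extraction: 72.5 + 14.5 = 87.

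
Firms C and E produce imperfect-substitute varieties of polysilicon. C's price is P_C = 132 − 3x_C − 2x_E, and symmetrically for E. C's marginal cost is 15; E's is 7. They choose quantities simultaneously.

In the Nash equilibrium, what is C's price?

Firm C's profit: π = x_C(132 − 3x_C − 2x_E) − 15x_C.
∂π/∂x_C = 117 − 6x_C − 2x_E = 0 ⇒ x_C = 19.5 − (1/3)x_E.
Similarly x_E = 125/6 − (1/3)x_C.
Solving the two reaction functions simultaneously: (1 − (−1/3)(−1/3))x_C = 19.5 − (1/3)·(125/6), so (8/9)x_C = 113/9 and x_C = 14.125.
Then x_E = 125/6 − (1/3)·14.125 = 16.125.
P_C = 132 − 3·14.125 − 2·16.125 = 57.375.

57.375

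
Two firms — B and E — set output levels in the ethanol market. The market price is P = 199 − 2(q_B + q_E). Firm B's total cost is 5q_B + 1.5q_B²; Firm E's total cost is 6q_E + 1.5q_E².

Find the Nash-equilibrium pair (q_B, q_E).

21.6, 21.4

Firm B's profit: π = q_B(199 − 2(q_B + q_E)) − 5q_B − 1.5q_B².
∂π/∂q_B = 194 − 7q_B − 2q_E = 0, so q_B = 194/7 − (2/7)q_E.
By the same steps for E: q_E = 193/7 − (2/7)q_B.
Substituting the second reaction function into the first: q_B = 194/7 − (2/7)(193/7 − (2/7)q_B), which gives (45/49)q_B = 972/49 ⇒ q_B = 21.6.
Then q_E = 193/7 − (2/7)·21.6 = 21.4.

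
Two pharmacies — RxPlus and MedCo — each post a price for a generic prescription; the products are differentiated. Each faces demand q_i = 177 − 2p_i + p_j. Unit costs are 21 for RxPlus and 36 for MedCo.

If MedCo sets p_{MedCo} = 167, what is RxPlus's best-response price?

RxPlus's profit: π = (p_{RxPlus} − 21)(177 − 2p_{RxPlus} + p_{MedCo}).
∂π/∂p_{RxPlus} = 219 − 4p_{RxPlus} + p_{MedCo} = 0 ⇒ p_{RxPlus} = 54.75 + 0.25p_{MedCo}.
At p_{MedCo} = 167: p_{RxPlus} = 54.75 + 0.25·167 = 96.5.

96.5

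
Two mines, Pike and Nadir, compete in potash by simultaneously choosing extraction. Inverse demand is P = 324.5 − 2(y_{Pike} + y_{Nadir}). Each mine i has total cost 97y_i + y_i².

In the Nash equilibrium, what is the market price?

Mine Pike's profit: π = y_{Pike}(324.5 − 2(y_{Pike} + y_{Nadir})) − 97y_{Pike} − y_{Pike}².
∂π/∂y_{Pike} = 227.5 − 6y_{Pike} − 2y_{Nadir} = 0, so y_{Pike} = 455/12 − (1/3)y_{Nadir}.
The game is symmetric, so in equilibrium y_{Nadir} = y_{Pike}: the reaction function gives (4/3)y_{Pike} = 455/12, hence y_{Pike} = 28.4375.
Equilibrium price: P = 324.5 − 2·56.875 = 210.75.

210.75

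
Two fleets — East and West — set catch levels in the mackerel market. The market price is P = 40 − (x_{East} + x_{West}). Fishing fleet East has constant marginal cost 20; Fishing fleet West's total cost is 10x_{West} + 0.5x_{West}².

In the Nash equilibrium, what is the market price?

Fishing fleet East's profit: π = x_{East}(40 − (x_{East} + x_{West})) − 20x_{East}.
∂π/∂x_{East} = 20 − 2x_{East} − x_{West} = 0, so x_{East} = 10 − 0.5x_{West}.
For West: ∂π/∂x_{West} = 30 − 3x_{West} − x_{East} = 0 ⇒ x_{West} = 10 − (1/3)x_{East}.
Solving the two reaction functions simultaneously: (1 − (−0.5)(−1/3))x_{East} = 10 − 0.5·10, so (5/6)x_{East} = 5 and x_{East} = 6.
Then x_{West} = 10 − (1/3)·6 = 8.
Equilibrium price: P = 40 − 14 = 26.

26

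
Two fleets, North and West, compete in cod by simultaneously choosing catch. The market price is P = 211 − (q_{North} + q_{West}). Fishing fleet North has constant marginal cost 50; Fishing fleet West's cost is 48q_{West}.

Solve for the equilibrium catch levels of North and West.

Fishing fleet North's profit: π = q_{North}(211 − (q_{North} + q_{West})) − 50q_{North}.
∂π/∂q_{North} = 161 − 2q_{North} − q_{West} = 0, so q_{North} = 80.5 − 0.5q_{West}.
By the same steps for West: q_{West} = 81.5 − 0.5q_{North}.
Substituting the second reaction function into the first: q_{North} = 80.5 − 0.5(81.5 − 0.5q_{North}), which gives 0.75q_{North} = 39.75 ⇒ q_{North} = 53.
Then q_{West} = 81.5 − 0.5·53 = 55.

53, 55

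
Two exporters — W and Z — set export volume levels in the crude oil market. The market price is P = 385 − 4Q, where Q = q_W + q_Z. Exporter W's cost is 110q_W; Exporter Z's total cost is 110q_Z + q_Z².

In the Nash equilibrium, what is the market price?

213.125

Exporter W's profit: π = q_W(385 − 4(q_W + q_Z)) − 110q_W.
∂π/∂q_W = 275 − 8q_W − 4q_Z = 0, so q_W = 34.375 − 0.5q_Z.
For Z: ∂π/∂q_Z = 275 − 10q_Z − 4q_W = 0 ⇒ q_Z = 27.5 − 0.4q_W.
Plugging q_Z into W's best response: q_W = 34.375 − 0.5(27.5 − 0.4q_W) ⇒ 0.8q_W = 20.625, so q_W = 825/32.
Then q_Z = 27.5 − 0.4·(825/32) = 17.1875.
Equilibrium price: P = 385 − 4·(1375/32) = 213.125.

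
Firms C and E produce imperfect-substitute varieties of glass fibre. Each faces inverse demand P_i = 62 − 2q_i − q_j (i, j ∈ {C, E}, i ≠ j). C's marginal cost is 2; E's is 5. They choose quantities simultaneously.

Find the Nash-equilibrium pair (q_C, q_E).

12.2, 11.2

Firm C's profit: π = q_C(62 − 2q_C − q_E) − 2q_C.
∂π/∂q_C = 60 − 4q_C − q_E = 0 ⇒ q_C = 15 − 0.25q_E.
Similarly q_E = 14.25 − 0.25q_C.
Solving the two reaction functions simultaneously: (1 − (−0.25)(−0.25))q_C = 15 − 0.25·14.25, so 0.9375q_C = 11.4375 and q_C = 12.2.
Then q_E = 14.25 − 0.25·12.2 = 11.2.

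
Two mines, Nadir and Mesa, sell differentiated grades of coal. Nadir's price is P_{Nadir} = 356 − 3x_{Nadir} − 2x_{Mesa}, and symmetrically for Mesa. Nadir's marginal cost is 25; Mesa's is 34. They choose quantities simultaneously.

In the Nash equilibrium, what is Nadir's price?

Mine Nadir's profit: π = x_{Nadir}(356 − 3x_{Nadir} − 2x_{Mesa}) − 25x_{Nadir}.
∂π/∂x_{Nadir} = 331 − 6x_{Nadir} − 2x_{Mesa} = 0 ⇒ x_{Nadir} = 331/6 − (1/3)x_{Mesa}.
Similarly x_{Mesa} = 161/3 − (1/3)x_{Nadir}.
Solving the two reaction functions simultaneously: (1 − (−1/3)(−1/3))x_{Nadir} = 331/6 − (1/3)·(161/3), so (8/9)x_{Nadir} = 671/18 and x_{Nadir} = 41.9375.
Then x_{Mesa} = 161/3 − (1/3)·41.9375 = 39.6875.
P_{Nadir} = 356 − 3·41.9375 − 2·39.6875 = 150.8125.

150.8125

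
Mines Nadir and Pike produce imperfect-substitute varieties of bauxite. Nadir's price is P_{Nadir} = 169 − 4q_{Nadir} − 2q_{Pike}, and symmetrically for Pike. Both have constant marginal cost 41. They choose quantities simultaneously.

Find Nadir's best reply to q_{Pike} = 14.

12.5

Mine Nadir's profit: π = q_{Nadir}(169 − 4q_{Nadir} − 2q_{Pike}) − 41q_{Nadir}.
∂π/∂q_{Nadir} = 128 − 8q_{Nadir} − 2q_{Pike} = 0 ⇒ q_{Nadir} = 16 − 0.25q_{Pike}.
At q_{Pike} = 14: q_{Nadir} = 16 − 0.25·14 = 12.5.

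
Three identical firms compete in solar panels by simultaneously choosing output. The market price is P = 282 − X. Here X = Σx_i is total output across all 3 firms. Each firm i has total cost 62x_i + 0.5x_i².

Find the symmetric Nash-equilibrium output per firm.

A representative firm's profit is π_i = x_i(282 − X) − 62x_i − 0.5x_i², with X = x_i + Σ_{j≠i} x_j.
First-order condition: 220 − 3x_i − Σ_{j≠i} x_j = 0.
In a symmetric equilibrium every firm chooses the same x, so Σ_{j≠i} x_j = 2x. The condition becomes 220 − 5x = 0, giving x = 220/5 = 44.

44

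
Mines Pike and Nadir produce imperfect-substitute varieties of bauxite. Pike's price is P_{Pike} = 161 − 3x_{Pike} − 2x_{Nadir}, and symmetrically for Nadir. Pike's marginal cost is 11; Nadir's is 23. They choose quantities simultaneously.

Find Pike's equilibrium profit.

Mine Pike's profit: π = x_{Pike}(161 − 3x_{Pike} − 2x_{Nadir}) − 11x_{Pike}.
∂π/∂x_{Pike} = 150 − 6x_{Pike} − 2x_{Nadir} = 0 ⇒ x_{Pike} = 25 − (1/3)x_{Nadir}.
Similarly x_{Nadir} = 23 − (1/3)x_{Pike}.
Solving the two reaction functions simultaneously: (1 − (−1/3)(−1/3))x_{Pike} = 25 − (1/3)·23, so (8/9)x_{Pike} = 52/3 and x_{Pike} = 19.5.
Then x_{Nadir} = 23 − (1/3)·19.5 = 16.5.
P_{Pike} = 161 − 3·19.5 − 2·16.5 = 69.5.
Profit = (69.5 − 11)·19.5 = 1140.75.

1140.75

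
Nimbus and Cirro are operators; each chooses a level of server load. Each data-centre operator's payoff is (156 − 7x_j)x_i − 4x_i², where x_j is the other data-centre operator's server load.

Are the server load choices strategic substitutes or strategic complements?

strategic substitutes

Nimbus's payoff is (156 − 7x_C)x_N − 4x_N².
∂π/∂x_N = 156 − 7x_C − 8x_N = 0, so x_N = 19.5 − 0.875x_C.
The best-response slope dx_N/dx_C = −0.875 < 0: the reaction function is downward-sloping, so the choices are strategic substitutes.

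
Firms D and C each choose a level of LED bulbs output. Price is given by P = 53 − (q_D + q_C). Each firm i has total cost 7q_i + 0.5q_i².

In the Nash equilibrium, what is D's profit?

Firm D's profit: π = q_D(53 − (q_D + q_C)) − 7q_D − 0.5q_D².
∂π/∂q_D = 46 − 3q_D − q_C = 0, so q_D = 46/3 − (1/3)q_C.
Setting q_D = q_C in the reaction function: q_D = 46/3 − (1/3)q_D, so q_D = (46/3) / (4/3) = 11.5.
Price P = 53 − 23 = 30.
D's profit: (30 − 7)·11.5 − 0.5(11.5)² = 198.375.

198.375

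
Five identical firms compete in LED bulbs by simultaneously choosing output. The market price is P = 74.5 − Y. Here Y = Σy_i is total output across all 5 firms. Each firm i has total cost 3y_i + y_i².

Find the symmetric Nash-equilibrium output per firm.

8.9375

A representative firm's profit is π_i = y_i(74.5 − Y) − 3y_i − y_i², with Y = y_i + Σ_{j≠i} y_j.
First-order condition: 71.5 − 4y_i − Σ_{j≠i} y_j = 0.
Imposing symmetry (y_j = y for all j) turns Σ_{j≠i} y_j into 4y, so 71.5 = 8y and y = 8.9375.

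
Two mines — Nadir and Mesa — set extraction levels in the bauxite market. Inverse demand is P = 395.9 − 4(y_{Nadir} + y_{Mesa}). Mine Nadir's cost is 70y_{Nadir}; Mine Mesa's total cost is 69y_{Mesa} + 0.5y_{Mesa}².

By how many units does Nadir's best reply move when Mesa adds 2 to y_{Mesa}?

Mine Nadir's profit: π = y_{Nadir}(395.9 − 4(y_{Nadir} + y_{Mesa})) − 70y_{Nadir}.
∂π/∂y_{Nadir} = 325.9 − 8y_{Nadir} − 4y_{Mesa} = 0, so y_{Nadir} = 40.7375 − 0.5y_{Mesa}.
The reaction-function slope is −0.5, so a 2-unit rise in y_{Mesa} moves y_{Nadir} by −0.5 × 2 = −1. Nadir's best response falls — the actions are strategic substitutes.

-1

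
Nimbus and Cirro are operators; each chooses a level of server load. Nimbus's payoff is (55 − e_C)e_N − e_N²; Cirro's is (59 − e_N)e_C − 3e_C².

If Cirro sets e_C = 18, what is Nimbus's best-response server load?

18.5

Expanding Nimbus's payoff: 55e_N − e_Ce_N − e_N².
∂π/∂e_N = 55 − e_C − 2e_N = 0, so e_N = 27.5 − 0.5e_C.
At e_C = 18: e_N = 27.5 − 0.5·18 = 18.5.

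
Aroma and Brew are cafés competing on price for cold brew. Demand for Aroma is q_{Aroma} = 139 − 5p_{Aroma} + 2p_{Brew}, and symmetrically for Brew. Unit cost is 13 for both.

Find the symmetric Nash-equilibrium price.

25.5

Aroma's profit: π = (p_{Aroma} − 13)(139 − 5p_{Aroma} + 2p_{Brew}).
∂π/∂p_{Aroma} = 204 − 10p_{Aroma} + 2p_{Brew} = 0 ⇒ p_{Aroma} = 20.4 + 0.2p_{Brew}.
By symmetry p_{Brew} = p_{Aroma}; substituting into the reaction function, 0.8p_{Aroma} = 20.4 and p_{Aroma} = 25.5.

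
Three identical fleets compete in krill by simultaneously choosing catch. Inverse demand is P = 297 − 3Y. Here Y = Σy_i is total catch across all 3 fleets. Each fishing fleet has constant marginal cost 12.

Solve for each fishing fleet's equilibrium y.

A representative fishing fleet's profit is π_i = y_i(297 − 3Y) − 12y_i, with Y = y_i + Σ_{j≠i} y_j.
First-order condition: 285 − 6y_i − 3Σ_{j≠i} y_j = 0.
With identical fishing fleets, set every y_j = y: then 285 − 6y − 6y = 0, i.e. y = 285/12 = 23.75.

23.75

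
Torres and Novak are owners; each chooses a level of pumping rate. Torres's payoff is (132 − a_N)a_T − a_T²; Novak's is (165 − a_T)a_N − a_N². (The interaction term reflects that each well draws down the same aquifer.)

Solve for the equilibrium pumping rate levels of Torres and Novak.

33, 66

Expanding Torres's payoff: 132a_T − a_Na_T − a_T².
∂π/∂a_T = 132 − a_N − 2a_T = 0, so a_T = 66 − 0.5a_N.
Likewise for Novak: a_N = 82.5 − 0.5a_T.
Solving the two reaction functions simultaneously: (1 − (−0.5)(−0.5))a_T = 66 − 0.5·82.5, so 0.75a_T = 24.75 and a_T = 33.
Then a_N = 82.5 − 0.5·33 = 66.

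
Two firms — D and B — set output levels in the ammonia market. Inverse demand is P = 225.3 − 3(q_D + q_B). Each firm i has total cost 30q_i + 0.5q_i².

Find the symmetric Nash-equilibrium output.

19.53

Firm D's profit: π = q_D(225.3 − 3(q_D + q_B)) − 30q_D − 0.5q_D².
∂π/∂q_D = 195.3 − 7q_D − 3q_B = 0, so q_D = 27.9 − (3/7)q_B.
By symmetry q_B = q_D; substituting into the reaction function, (10/7)q_D = 27.9 and q_D = 19.53.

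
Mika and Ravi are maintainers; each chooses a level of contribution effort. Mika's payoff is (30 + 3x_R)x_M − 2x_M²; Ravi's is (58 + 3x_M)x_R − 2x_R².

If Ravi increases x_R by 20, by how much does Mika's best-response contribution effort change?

15

Expanding Mika's payoff: 30x_M + 3x_Rx_M − 2x_M².
∂π/∂x_M = 30 + 3x_R − 4x_M = 0, so x_M = 7.5 + 0.75x_R.
The reaction-function slope is 0.75, so a 20-unit rise in x_R moves x_M by 0.75 × 20 = 15. Mika's best response rises — the actions are strategic complements.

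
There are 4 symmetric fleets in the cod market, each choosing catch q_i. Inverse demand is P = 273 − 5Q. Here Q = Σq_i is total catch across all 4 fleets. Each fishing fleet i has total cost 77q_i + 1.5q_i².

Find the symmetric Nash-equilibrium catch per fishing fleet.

A representative fishing fleet's profit is π_i = q_i(273 − 5Q) − 77q_i − 1.5q_i², with Q = q_i + Σ_{j≠i} q_j.
First-order condition: 196 − 13q_i − 5Σ_{j≠i} q_j = 0.
In a symmetric equilibrium every fishing fleet chooses the same q, so Σ_{j≠i} q_j = 3q. The condition becomes 196 − 28q = 0, giving q = 196/28 = 7.

7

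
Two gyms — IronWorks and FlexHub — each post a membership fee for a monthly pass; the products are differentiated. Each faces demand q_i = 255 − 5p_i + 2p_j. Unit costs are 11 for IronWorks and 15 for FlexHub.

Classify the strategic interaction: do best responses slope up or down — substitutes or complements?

strategic complements

IronWorks's profit: π = (p_{IronWorks} − 11)(255 − 5p_{IronWorks} + 2p_{FlexHub}).
∂π/∂p_{IronWorks} = 310 − 10p_{IronWorks} + 2p_{FlexHub} = 0 ⇒ p_{IronWorks} = 31 + 0.2p_{FlexHub}.
The best-response slope dp_{IronWorks}/dp_{FlexHub} = 0.2 > 0: the reaction function is upward-sloping, so the choices are strategic complements.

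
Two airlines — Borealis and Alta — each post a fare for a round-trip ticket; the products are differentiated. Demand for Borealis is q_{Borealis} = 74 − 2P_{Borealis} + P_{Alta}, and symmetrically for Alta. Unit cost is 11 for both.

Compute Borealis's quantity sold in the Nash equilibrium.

42

Borealis's profit: π = (P_{Borealis} − 11)(74 − 2P_{Borealis} + P_{Alta}).
∂π/∂P_{Borealis} = 96 − 4P_{Borealis} + P_{Alta} = 0 ⇒ P_{Borealis} = 24 + 0.25P_{Alta}.
The game is symmetric, so in equilibrium P_{Alta} = P_{Borealis}: the reaction function gives 0.75P_{Borealis} = 24, hence P_{Borealis} = 32.
q_{Borealis} = 74 − 2·32 + 32 = 42.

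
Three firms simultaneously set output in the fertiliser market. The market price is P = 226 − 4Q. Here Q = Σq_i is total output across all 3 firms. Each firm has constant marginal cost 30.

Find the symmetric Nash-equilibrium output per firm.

12.25

A representative firm's profit is π_i = q_i(226 − 4Q) − 30q_i, with Q = q_i + Σ_{j≠i} q_j.
First-order condition: 196 − 8q_i − 4Σ_{j≠i} q_j = 0.
With identical firms, set every q_j = q: then 196 − 8q − 8q = 0, i.e. q = 196/16 = 12.25.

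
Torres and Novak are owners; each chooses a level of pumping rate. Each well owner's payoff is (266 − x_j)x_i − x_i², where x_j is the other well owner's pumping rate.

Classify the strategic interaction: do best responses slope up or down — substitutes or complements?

strategic substitutes

Torres's payoff is (266 − x_N)x_T − x_T².
∂π/∂x_T = 266 − x_N − 2x_T = 0, so x_T = 133 − 0.5x_N.
The best-response slope dx_T/dx_N = −0.5 < 0: the reaction function is downward-sloping, so the choices are strategic substitutes.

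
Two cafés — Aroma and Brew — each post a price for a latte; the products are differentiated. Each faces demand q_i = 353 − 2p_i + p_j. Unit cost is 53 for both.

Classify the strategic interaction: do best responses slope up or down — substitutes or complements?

strategic complements

Aroma's profit: π = (p_{Aroma} − 53)(353 − 2p_{Aroma} + p_{Brew}).
∂π/∂p_{Aroma} = 459 − 4p_{Aroma} + p_{Brew} = 0 ⇒ p_{Aroma} = 114.75 + 0.25p_{Brew}.
The best-response slope dp_{Aroma}/dp_{Brew} = 0.25 > 0: the reaction function is upward-sloping, so the choices are strategic complements.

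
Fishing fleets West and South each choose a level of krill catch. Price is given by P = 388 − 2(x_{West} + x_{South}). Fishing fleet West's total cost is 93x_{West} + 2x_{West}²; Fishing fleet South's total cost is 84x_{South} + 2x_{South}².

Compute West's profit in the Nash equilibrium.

3410.56

Fishing fleet West's profit: π = x_{West}(388 − 2(x_{West} + x_{South})) − 93x_{West} − 2x_{West}².
∂π/∂x_{West} = 295 − 8x_{West} − 2x_{South} = 0, so x_{West} = 36.875 − 0.25x_{South}.
By the same steps for South: x_{South} = 38 − 0.25x_{West}.
Solving the two reaction functions simultaneously: (1 − (−0.25)(−0.25))x_{West} = 36.875 − 0.25·38, so 0.9375x_{West} = 27.375 and x_{West} = 29.2.
Then x_{South} = 38 − 0.25·29.2 = 30.7.
Price P = 388 − 2·59.9 = 268.2.
West's profit: (268.2 − 93)·29.2 − 2(29.2)² = 3410.56.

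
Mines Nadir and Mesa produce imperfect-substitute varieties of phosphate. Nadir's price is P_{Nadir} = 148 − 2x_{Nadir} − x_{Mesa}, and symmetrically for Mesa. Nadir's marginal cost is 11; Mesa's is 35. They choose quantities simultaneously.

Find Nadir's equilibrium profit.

Mine Nadir's profit: π = x_{Nadir}(148 − 2x_{Nadir} − x_{Mesa}) − 11x_{Nadir}.
∂π/∂x_{Nadir} = 137 − 4x_{Nadir} − x_{Mesa} = 0 ⇒ x_{Nadir} = 34.25 − 0.25x_{Mesa}.
Similarly x_{Mesa} = 28.25 − 0.25x_{Nadir}.
Substituting the second reaction function into the first: x_{Nadir} = 34.25 − 0.25(28.25 − 0.25x_{Nadir}), which gives 0.9375x_{Nadir} = 27.1875 ⇒ x_{Nadir} = 29.
Then x_{Mesa} = 28.25 − 0.25·29 = 21.
P_{Nadir} = 148 − 2·29 − 21 = 69.
Profit = (69 − 11)·29 = 1682.

1682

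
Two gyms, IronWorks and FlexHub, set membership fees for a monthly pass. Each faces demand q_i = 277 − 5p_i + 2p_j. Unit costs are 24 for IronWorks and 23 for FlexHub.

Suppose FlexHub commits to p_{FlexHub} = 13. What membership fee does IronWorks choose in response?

IronWorks's profit: π = (p_{IronWorks} − 24)(277 − 5p_{IronWorks} + 2p_{FlexHub}).
∂π/∂p_{IronWorks} = 397 − 10p_{IronWorks} + 2p_{FlexHub} = 0 ⇒ p_{IronWorks} = 39.7 + 0.2p_{FlexHub}.
At p_{FlexHub} = 13: p_{IronWorks} = 39.7 + 0.2·13 = 42.3.

42.3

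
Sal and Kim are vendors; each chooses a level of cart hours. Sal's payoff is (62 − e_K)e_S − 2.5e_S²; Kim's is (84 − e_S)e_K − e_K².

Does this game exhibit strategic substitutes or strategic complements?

strategic substitutes

Expanding Sal's payoff: 62e_S − e_Ke_S − 2.5e_S².
∂π/∂e_S = 62 − e_K − 5e_S = 0, so e_S = 12.4 − 0.2e_K.
The best-response slope de_S/de_K = −0.2 < 0: the reaction function is downward-sloping, so the choices are strategic substitutes.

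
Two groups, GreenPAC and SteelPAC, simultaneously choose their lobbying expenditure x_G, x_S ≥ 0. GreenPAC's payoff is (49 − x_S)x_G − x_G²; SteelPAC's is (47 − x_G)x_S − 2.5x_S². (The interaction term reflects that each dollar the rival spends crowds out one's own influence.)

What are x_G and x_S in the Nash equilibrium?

22, 5

Expanding GreenPAC's payoff: 49x_G − x_Sx_G − x_G².
∂π/∂x_G = 49 − x_S − 2x_G = 0, so x_G = 24.5 − 0.5x_S.
Likewise for SteelPAC: x_S = 9.4 − 0.2x_G.
Solving the two reaction functions simultaneously: (1 − (−0.5)(−0.2))x_G = 24.5 − 0.5·9.4, so 0.9x_G = 19.8 and x_G = 22.
Then x_S = 9.4 − 0.2·22 = 5.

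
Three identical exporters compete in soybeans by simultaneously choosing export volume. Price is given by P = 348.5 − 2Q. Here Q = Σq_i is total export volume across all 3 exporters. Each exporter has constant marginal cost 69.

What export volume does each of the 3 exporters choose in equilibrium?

A representative exporter's profit is π_i = q_i(348.5 − 2Q) − 69q_i, with Q = q_i + Σ_{j≠i} q_j.
First-order condition: 279.5 − 4q_i − 2Σ_{j≠i} q_j = 0.
Imposing symmetry (q_j = q for all j) turns Σ_{j≠i} q_j into 2q, so 279.5 = 8q and q = 34.9375.

34.9375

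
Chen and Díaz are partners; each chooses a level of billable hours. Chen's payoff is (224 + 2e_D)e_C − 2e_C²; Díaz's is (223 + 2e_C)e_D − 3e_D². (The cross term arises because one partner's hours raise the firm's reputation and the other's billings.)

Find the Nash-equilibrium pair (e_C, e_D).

89.5, 67

Expanding Chen's payoff: 224e_C + 2e_De_C − 2e_C².
∂π/∂e_C = 224 + 2e_D − 4e_C = 0, so e_C = 56 + 0.5e_D.
Likewise for Díaz: e_D = 223/6 + (1/3)e_C.
Solving the two reaction functions simultaneously: (1 − (0.5)(1/3))e_C = 56 + 0.5·(223/6), so (5/6)e_C = 895/12 and e_C = 89.5.
Then e_D = 223/6 + (1/3)·89.5 = 67.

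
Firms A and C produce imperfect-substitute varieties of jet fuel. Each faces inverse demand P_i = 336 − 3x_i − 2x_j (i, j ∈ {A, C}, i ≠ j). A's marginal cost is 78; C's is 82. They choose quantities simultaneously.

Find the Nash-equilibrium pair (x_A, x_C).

32.5, 31.5

Firm A's profit: π = x_A(336 − 3x_A − 2x_C) − 78x_A.
∂π/∂x_A = 258 − 6x_A − 2x_C = 0 ⇒ x_A = 43 − (1/3)x_C.
Similarly x_C = 127/3 − (1/3)x_A.
Substituting the second reaction function into the first: x_A = 43 − (1/3)(127/3 − (1/3)x_A), which gives (8/9)x_A = 260/9 ⇒ x_A = 32.5.
Then x_C = 127/3 − (1/3)·32.5 = 31.5.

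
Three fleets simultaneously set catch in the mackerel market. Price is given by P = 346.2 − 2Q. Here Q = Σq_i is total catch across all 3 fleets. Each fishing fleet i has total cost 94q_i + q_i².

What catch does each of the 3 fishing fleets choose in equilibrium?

25.22

A representative fishing fleet's profit is π_i = q_i(346.2 − 2Q) − 94q_i − q_i², with Q = q_i + Σ_{j≠i} q_j.
First-order condition: 252.2 − 6q_i − 2Σ_{j≠i} q_j = 0.
With identical fishing fleets, set every q_j = q: then 252.2 − 6q − 4q = 0, i.e. q = 252.2/10 = 25.22.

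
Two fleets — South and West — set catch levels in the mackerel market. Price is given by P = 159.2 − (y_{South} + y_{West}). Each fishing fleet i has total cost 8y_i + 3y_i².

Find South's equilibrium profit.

Fishing fleet South's profit: π = y_{South}(159.2 − (y_{South} + y_{West})) − 8y_{South} − 3y_{South}².
∂π/∂y_{South} = 151.2 − 8y_{South} − y_{West} = 0, so y_{South} = 18.9 − 0.125y_{West}.
By symmetry y_{West} = y_{South}; substituting into the reaction function, 1.125y_{South} = 18.9 and y_{South} = 16.8.
Price P = 159.2 − 33.6 = 125.6.
South's profit: (125.6 − 8)·16.8 − 3(16.8)² = 1128.96.

1128.96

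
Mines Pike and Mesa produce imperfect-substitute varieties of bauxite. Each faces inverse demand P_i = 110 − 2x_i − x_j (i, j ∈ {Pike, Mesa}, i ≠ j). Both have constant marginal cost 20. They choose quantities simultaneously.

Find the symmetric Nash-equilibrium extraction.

18

Mine Pike's profit: π = x_{Pike}(110 − 2x_{Pike} − x_{Mesa}) − 20x_{Pike}.
∂π/∂x_{Pike} = 90 − 4x_{Pike} − x_{Mesa} = 0 ⇒ x_{Pike} = 22.5 − 0.25x_{Mesa}.
By symmetry x_{Mesa} = x_{Pike}; substituting into the reaction function, 1.25x_{Pike} = 22.5 and x_{Pike} = 18.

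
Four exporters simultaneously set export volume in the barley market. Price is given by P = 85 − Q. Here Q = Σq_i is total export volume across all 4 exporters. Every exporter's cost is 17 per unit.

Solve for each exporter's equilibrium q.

A representative exporter's profit is π_i = q_i(85 − Q) − 17q_i, with Q = q_i + Σ_{j≠i} q_j.
First-order condition: 68 − 2q_i − Σ_{j≠i} q_j = 0.
Imposing symmetry (q_j = q for all j) turns Σ_{j≠i} q_j into 3q, so 68 = 5q and q = 13.6.

13.6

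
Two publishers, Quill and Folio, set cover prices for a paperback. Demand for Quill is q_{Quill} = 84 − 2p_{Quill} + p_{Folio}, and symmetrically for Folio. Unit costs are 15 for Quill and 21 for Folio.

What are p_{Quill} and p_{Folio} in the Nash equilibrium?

38.8, 41.2

Quill's profit: π = (p_{Quill} − 15)(84 − 2p_{Quill} + p_{Folio}).
∂π/∂p_{Quill} = 114 − 4p_{Quill} + p_{Folio} = 0 ⇒ p_{Quill} = 28.5 + 0.25p_{Folio}.
Similarly p_{Folio} = 31.5 + 0.25p_{Quill}.
Plugging p_{Folio} into Quill's best response: p_{Quill} = 28.5 + 0.25(31.5 + 0.25p_{Quill}) ⇒ 0.9375p_{Quill} = 36.375, so p_{Quill} = 38.8.
Then p_{Folio} = 31.5 + 0.25·38.8 = 41.2.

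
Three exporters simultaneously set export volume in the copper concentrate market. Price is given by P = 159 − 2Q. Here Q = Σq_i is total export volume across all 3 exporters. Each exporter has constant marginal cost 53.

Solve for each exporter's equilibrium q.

13.25

A representative exporter's profit is π_i = q_i(159 − 2Q) − 53q_i, with Q = q_i + Σ_{j≠i} q_j.
First-order condition: 106 − 4q_i − 2Σ_{j≠i} q_j = 0.
Imposing symmetry (q_j = q for all j) turns Σ_{j≠i} q_j into 2q, so 106 = 8q and q = 13.25.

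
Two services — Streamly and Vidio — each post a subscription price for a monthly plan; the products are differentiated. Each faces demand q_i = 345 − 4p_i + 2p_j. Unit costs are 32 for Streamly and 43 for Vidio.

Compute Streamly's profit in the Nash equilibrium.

Streamly's profit: π = (p_{Streamly} − 32)(345 − 4p_{Streamly} + 2p_{Vidio}).
∂π/∂p_{Streamly} = 473 − 8p_{Streamly} + 2p_{Vidio} = 0 ⇒ p_{Streamly} = 59.125 + 0.25p_{Vidio}.
Similarly p_{Vidio} = 64.625 + 0.25p_{Streamly}.
Solving the two reaction functions simultaneously: (1 − (0.25)(0.25))p_{Streamly} = 59.125 + 0.25·64.625, so 0.9375p_{Streamly} = 2409/32 and p_{Streamly} = 80.3.
Then p_{Vidio} = 64.625 + 0.25·80.3 = 84.7.
q_{Streamly} = 345 − 4·80.3 + 2·84.7 = 193.2.
Profit = (80.3 − 32)·193.2 = 9331.56.

9331.56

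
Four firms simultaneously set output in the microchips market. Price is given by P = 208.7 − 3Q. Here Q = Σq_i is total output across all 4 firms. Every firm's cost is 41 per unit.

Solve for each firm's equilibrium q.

11.18

A representative firm's profit is π_i = q_i(208.7 − 3Q) − 41q_i, with Q = q_i + Σ_{j≠i} q_j.
First-order condition: 167.7 − 6q_i − 3Σ_{j≠i} q_j = 0.
Imposing symmetry (q_j = q for all j) turns Σ_{j≠i} q_j into 3q, so 167.7 = 15q and q = 11.18.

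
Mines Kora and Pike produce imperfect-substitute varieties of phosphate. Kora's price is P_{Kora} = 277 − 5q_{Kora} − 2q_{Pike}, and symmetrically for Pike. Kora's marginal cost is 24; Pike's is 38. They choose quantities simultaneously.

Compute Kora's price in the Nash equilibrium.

Mine Kora's profit: π = q_{Kora}(277 − 5q_{Kora} − 2q_{Pike}) − 24q_{Kora}.
∂π/∂q_{Kora} = 253 − 10q_{Kora} − 2q_{Pike} = 0 ⇒ q_{Kora} = 25.3 − 0.2q_{Pike}.
Similarly q_{Pike} = 23.9 − 0.2q_{Kora}.
Plugging q_{Pike} into Kora's best response: q_{Kora} = 25.3 − 0.2(23.9 − 0.2q_{Kora}) ⇒ 0.96q_{Kora} = 20.52, so q_{Kora} = 21.375.
Then q_{Pike} = 23.9 − 0.2·21.375 = 19.625.
P_{Kora} = 277 − 5·21.375 − 2·19.625 = 130.875.

130.875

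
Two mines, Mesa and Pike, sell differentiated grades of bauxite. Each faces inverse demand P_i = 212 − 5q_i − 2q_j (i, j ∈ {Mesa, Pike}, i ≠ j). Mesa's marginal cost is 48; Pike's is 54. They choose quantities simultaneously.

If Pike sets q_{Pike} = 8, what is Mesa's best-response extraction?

14.8

Mine Mesa's profit: π = q_{Mesa}(212 − 5q_{Mesa} − 2q_{Pike}) − 48q_{Mesa}.
∂π/∂q_{Mesa} = 164 − 10q_{Mesa} − 2q_{Pike} = 0 ⇒ q_{Mesa} = 16.4 − 0.2q_{Pike}.
At q_{Pike} = 8: q_{Mesa} = 16.4 − 0.2·8 = 14.8.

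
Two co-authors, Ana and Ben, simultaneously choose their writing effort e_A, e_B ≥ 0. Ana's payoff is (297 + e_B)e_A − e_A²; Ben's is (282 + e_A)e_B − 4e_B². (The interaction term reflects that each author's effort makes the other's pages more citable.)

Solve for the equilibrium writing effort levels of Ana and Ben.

Expanding Ana's payoff: 297e_A + e_Be_A − e_A².
∂π/∂e_A = 297 + e_B − 2e_A = 0, so e_A = 148.5 + 0.5e_B.
Likewise for Ben: e_B = 35.25 + 0.125e_A.
Solving the two reaction functions simultaneously: (1 − (0.5)(0.125))e_A = 148.5 + 0.5·35.25, so 0.9375e_A = 166.125 and e_A = 177.2.
Then e_B = 35.25 + 0.125·177.2 = 57.4.

177.2, 57.4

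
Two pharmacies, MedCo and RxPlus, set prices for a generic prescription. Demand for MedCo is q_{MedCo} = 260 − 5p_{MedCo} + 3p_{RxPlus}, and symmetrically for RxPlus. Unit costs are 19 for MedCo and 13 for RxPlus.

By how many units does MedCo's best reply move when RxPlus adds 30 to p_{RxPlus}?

9

MedCo's profit: π = (p_{MedCo} − 19)(260 − 5p_{MedCo} + 3p_{RxPlus}).
∂π/∂p_{MedCo} = 355 − 10p_{MedCo} + 3p_{RxPlus} = 0 ⇒ p_{MedCo} = 35.5 + 0.3p_{RxPlus}.
The reaction-function slope is 0.3, so a 30-unit rise in p_{RxPlus} moves p_{MedCo} by 0.3 × 30 = 9. MedCo's best response rises — the actions are strategic complements.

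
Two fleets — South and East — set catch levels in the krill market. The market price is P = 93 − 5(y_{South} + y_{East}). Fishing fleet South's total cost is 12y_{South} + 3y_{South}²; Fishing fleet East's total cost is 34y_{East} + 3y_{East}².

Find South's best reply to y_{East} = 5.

Fishing fleet South's profit: π = y_{South}(93 − 5(y_{South} + y_{East})) − 12y_{South} − 3y_{South}².
∂π/∂y_{South} = 81 − 16y_{South} − 5y_{East} = 0, so y_{South} = 5.0625 − 0.3125y_{East}.
At y_{East} = 5: y_{South} = 5.0625 − 0.3125·5 = 3.5.

3.5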